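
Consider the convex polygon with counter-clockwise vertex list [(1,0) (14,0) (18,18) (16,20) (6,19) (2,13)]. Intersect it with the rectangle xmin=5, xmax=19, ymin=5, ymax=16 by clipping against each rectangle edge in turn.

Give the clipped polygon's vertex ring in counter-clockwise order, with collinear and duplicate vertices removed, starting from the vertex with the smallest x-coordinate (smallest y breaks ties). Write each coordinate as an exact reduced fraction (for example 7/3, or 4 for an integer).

1. After x ≥ 5: [(5,0) (14,0) (18,18) (16,20) (6,19) (5,35/2)]
2. After x ≤ 19: [(5,0) (14,0) (18,18) (16,20) (6,19) (5,35/2)]
3. After y ≥ 5: [(5,5) (136/9,5) (18,18) (16,20) (6,19) (5,35/2)]
4. After y ≤ 16: [(5,16) (5,5) (136/9,5) (158/9,16)]
5. Canonical ring: [(5,5) (136/9,5) (158/9,16) (5,16)]

Clipped polygon: [(5,5) (136/9,5) (158/9,16) (5,16)]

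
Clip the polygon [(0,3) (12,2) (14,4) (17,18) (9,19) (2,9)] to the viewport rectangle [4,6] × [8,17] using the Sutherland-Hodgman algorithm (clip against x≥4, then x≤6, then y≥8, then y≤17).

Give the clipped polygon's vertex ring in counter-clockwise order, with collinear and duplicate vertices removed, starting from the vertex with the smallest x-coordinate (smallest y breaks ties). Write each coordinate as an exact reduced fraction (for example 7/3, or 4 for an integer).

Clipped polygon: [(4,8) (6,8) (6,103/7) (4,83/7)]

1. After x ≥ 4: [(4,8/3) (12,2) (14,4) (17,18) (9,19) (4,83/7)]
2. After x ≤ 6: [(4,8/3) (6,5/2) (6,103/7) (4,83/7)]
3. After y ≥ 8: [(4,8) (6,8) (6,103/7) (4,83/7)]
4. After y ≤ 17: [(4,8) (6,8) (6,103/7) (4,83/7)]
5. Canonical ring: [(4,8) (6,8) (6,103/7) (4,83/7)]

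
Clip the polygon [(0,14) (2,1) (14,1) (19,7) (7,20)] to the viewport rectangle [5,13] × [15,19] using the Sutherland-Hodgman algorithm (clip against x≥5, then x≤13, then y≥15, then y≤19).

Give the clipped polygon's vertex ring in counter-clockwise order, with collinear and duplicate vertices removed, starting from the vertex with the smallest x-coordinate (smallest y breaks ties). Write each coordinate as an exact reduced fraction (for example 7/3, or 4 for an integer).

Clipped polygon: [(5,15) (151/13,15) (103/13,19) (35/6,19) (5,128/7)]

1. After x ≥ 5: [(5,128/7) (5,1) (14,1) (19,7) (7,20)]
2. After x ≤ 13: [(5,128/7) (5,1) (13,1) (13,27/2) (7,20)]
3. After y ≥ 15: [(5,128/7) (5,15) (151/13,15) (7,20)]
4. After y ≤ 19: [(35/6,19) (5,128/7) (5,15) (151/13,15) (103/13,19)]
5. Canonical ring: [(5,15) (151/13,15) (103/13,19) (35/6,19) (5,128/7)]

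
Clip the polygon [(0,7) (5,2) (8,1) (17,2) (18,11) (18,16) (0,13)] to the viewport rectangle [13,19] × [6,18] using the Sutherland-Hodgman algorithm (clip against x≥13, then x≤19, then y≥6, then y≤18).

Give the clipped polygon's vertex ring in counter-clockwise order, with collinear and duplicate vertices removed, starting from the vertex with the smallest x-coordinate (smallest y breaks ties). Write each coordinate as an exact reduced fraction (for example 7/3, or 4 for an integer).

Clipped polygon: [(13,6) (157/9,6) (18,11) (18,16) (13,91/6)]

1. After x ≥ 13: [(13,14/9) (17,2) (18,11) (18,16) (13,91/6)]
2. After x ≤ 19: [(13,14/9) (17,2) (18,11) (18,16) (13,91/6)]
3. After y ≥ 6: [(13,6) (157/9,6) (18,11) (18,16) (13,91/6)]
4. After y ≤ 18: [(13,6) (157/9,6) (18,11) (18,16) (13,91/6)]
5. Canonical ring: [(13,6) (157/9,6) (18,11) (18,16) (13,91/6)]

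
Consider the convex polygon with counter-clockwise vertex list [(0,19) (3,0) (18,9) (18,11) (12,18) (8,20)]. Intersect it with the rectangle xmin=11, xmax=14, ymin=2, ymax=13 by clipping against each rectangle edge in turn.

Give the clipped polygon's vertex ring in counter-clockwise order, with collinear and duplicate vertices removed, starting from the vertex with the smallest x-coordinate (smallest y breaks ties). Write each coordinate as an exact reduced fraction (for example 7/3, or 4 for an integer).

Clipped polygon: [(11,24/5) (14,33/5) (14,13) (11,13)]

1. After x ≥ 11: [(11,24/5) (18,9) (18,11) (12,18) (11,37/2)]
2. After x ≤ 14: [(11,24/5) (14,33/5) (14,47/3) (12,18) (11,37/2)]
3. After y ≥ 2: [(11,24/5) (14,33/5) (14,47/3) (12,18) (11,37/2)]
4. After y ≤ 13: [(11,13) (11,24/5) (14,33/5) (14,13)]
5. Canonical ring: [(11,24/5) (14,33/5) (14,13) (11,13)]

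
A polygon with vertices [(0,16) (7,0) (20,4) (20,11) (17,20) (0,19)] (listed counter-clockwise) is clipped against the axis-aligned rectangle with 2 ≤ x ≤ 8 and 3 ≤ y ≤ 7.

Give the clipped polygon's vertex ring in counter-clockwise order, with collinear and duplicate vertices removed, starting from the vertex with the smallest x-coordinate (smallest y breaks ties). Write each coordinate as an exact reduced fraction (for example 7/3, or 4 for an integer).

1. After x ≥ 2: [(2,80/7) (7,0) (20,4) (20,11) (17,20) (2,325/17)]
2. After x ≤ 8: [(2,80/7) (7,0) (8,4/13) (8,331/17) (2,325/17)]
3. After y ≥ 3: [(2,80/7) (91/16,3) (8,3) (8,331/17) (2,325/17)]
4. After y ≤ 7: [(63/16,7) (91/16,3) (8,3) (8,7)]
5. Canonical ring: [(63/16,7) (91/16,3) (8,3) (8,7)]

Clipped polygon: [(63/16,7) (91/16,3) (8,3) (8,7)]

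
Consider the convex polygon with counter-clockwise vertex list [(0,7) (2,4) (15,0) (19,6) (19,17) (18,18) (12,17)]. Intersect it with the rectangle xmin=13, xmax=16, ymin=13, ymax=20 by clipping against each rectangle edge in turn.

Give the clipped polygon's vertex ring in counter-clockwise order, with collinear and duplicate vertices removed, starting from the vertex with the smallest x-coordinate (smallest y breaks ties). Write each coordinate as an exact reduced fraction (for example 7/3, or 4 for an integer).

Clipped polygon: [(13,13) (16,13) (16,53/3) (13,103/6)]

1. After x ≥ 13: [(13,8/13) (15,0) (19,6) (19,17) (18,18) (13,103/6)]
2. After x ≤ 16: [(13,8/13) (15,0) (16,3/2) (16,53/3) (13,103/6)]
3. After y ≥ 13: [(13,13) (16,13) (16,53/3) (13,103/6)]
4. After y ≤ 20: [(13,13) (16,13) (16,53/3) (13,103/6)]
5. Canonical ring: [(13,13) (16,13) (16,53/3) (13,103/6)]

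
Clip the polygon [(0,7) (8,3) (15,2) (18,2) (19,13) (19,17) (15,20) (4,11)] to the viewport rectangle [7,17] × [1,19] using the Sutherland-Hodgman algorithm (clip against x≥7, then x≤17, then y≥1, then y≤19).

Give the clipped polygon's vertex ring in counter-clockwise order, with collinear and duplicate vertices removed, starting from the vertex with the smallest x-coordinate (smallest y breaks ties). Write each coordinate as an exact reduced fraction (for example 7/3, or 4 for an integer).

1. After x ≥ 7: [(7,7/2) (8,3) (15,2) (18,2) (19,13) (19,17) (15,20) (7,148/11)]
2. After x ≤ 17: [(7,7/2) (8,3) (15,2) (17,2) (17,37/2) (15,20) (7,148/11)]
3. After y ≥ 1: [(7,7/2) (8,3) (15,2) (17,2) (17,37/2) (15,20) (7,148/11)]
4. After y ≤ 19: [(7,7/2) (8,3) (15,2) (17,2) (17,37/2) (49/3,19) (124/9,19) (7,148/11)]
5. Canonical ring: [(7,7/2) (8,3) (15,2) (17,2) (17,37/2) (49/3,19) (124/9,19) (7,148/11)]

Clipped polygon: [(7,7/2) (8,3) (15,2) (17,2) (17,37/2) (49/3,19) (124/9,19) (7,148/11)]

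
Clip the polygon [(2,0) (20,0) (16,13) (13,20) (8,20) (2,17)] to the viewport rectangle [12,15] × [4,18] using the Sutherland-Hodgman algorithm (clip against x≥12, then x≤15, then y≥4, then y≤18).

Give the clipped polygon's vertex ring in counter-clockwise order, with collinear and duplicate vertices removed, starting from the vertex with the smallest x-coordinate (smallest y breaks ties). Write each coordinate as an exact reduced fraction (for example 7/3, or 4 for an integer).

Clipped polygon: [(12,4) (15,4) (15,46/3) (97/7,18) (12,18)]

1. After x ≥ 12: [(12,0) (20,0) (16,13) (13,20) (12,20)]
2. After x ≤ 15: [(12,0) (15,0) (15,46/3) (13,20) (12,20)]
3. After y ≥ 4: [(12,4) (15,4) (15,46/3) (13,20) (12,20)]
4. After y ≤ 18: [(12,18) (12,4) (15,4) (15,46/3) (97/7,18)]
5. Canonical ring: [(12,4) (15,4) (15,46/3) (97/7,18) (12,18)]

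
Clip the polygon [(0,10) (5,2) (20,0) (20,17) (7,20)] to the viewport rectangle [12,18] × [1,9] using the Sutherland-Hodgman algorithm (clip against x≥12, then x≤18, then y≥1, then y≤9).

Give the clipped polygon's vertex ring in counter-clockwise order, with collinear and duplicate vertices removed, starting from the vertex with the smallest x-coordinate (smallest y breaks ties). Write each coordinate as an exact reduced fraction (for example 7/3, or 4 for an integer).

Clipped polygon: [(12,16/15) (25/2,1) (18,1) (18,9) (12,9)]

1. After x ≥ 12: [(12,16/15) (20,0) (20,17) (12,245/13)]
2. After x ≤ 18: [(12,16/15) (18,4/15) (18,227/13) (12,245/13)]
3. After y ≥ 1: [(12,16/15) (25/2,1) (18,1) (18,227/13) (12,245/13)]
4. After y ≤ 9: [(12,9) (12,16/15) (25/2,1) (18,1) (18,9)]
5. Canonical ring: [(12,16/15) (25/2,1) (18,1) (18,9) (12,9)]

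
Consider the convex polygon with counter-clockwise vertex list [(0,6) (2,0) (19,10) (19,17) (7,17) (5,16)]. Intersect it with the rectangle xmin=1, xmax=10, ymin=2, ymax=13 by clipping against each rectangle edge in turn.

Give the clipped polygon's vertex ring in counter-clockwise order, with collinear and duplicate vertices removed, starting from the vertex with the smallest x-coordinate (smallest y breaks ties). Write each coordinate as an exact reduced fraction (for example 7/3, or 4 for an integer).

1. After x ≥ 1: [(1,8) (1,3) (2,0) (19,10) (19,17) (7,17) (5,16)]
2. After x ≤ 10: [(1,8) (1,3) (2,0) (10,80/17) (10,17) (7,17) (5,16)]
3. After y ≥ 2: [(1,8) (1,3) (4/3,2) (27/5,2) (10,80/17) (10,17) (7,17) (5,16)]
4. After y ≤ 13: [(7/2,13) (1,8) (1,3) (4/3,2) (27/5,2) (10,80/17) (10,13)]
5. Canonical ring: [(1,3) (4/3,2) (27/5,2) (10,80/17) (10,13) (7/2,13) (1,8)]

Clipped polygon: [(1,3) (4/3,2) (27/5,2) (10,80/17) (10,13) (7/2,13) (1,8)]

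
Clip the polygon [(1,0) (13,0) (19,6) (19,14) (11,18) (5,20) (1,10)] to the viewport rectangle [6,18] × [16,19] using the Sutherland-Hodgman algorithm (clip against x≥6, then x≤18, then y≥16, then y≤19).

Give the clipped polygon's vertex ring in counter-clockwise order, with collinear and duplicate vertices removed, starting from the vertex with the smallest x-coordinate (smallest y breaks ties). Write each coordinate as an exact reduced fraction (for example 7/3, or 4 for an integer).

Clipped polygon: [(6,16) (15,16) (11,18) (8,19) (6,19)]

1. After x ≥ 6: [(6,0) (13,0) (19,6) (19,14) (11,18) (6,59/3)]
2. After x ≤ 18: [(6,0) (13,0) (18,5) (18,29/2) (11,18) (6,59/3)]
3. After y ≥ 16: [(6,16) (15,16) (11,18) (6,59/3)]
4. After y ≤ 19: [(6,19) (6,16) (15,16) (11,18) (8,19)]
5. Canonical ring: [(6,16) (15,16) (11,18) (8,19) (6,19)]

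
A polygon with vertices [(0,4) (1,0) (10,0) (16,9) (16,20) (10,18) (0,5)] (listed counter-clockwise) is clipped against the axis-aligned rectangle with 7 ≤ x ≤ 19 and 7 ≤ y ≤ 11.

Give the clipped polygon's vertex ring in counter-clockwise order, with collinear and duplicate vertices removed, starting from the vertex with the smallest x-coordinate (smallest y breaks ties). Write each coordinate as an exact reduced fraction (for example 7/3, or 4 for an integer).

Clipped polygon: [(7,7) (44/3,7) (16,9) (16,11) (7,11)]

1. After x ≥ 7: [(7,0) (10,0) (16,9) (16,20) (10,18) (7,141/10)]
2. After x ≤ 19: [(7,0) (10,0) (16,9) (16,20) (10,18) (7,141/10)]
3. After y ≥ 7: [(7,7) (44/3,7) (16,9) (16,20) (10,18) (7,141/10)]
4. After y ≤ 11: [(7,11) (7,7) (44/3,7) (16,9) (16,11)]
5. Canonical ring: [(7,7) (44/3,7) (16,9) (16,11) (7,11)]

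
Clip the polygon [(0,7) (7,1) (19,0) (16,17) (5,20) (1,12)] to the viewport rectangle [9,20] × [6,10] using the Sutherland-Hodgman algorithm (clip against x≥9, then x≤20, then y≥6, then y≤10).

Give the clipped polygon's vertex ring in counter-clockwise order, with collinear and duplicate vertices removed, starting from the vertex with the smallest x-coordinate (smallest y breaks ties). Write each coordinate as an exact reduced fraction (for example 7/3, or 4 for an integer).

1. After x ≥ 9: [(9,5/6) (19,0) (16,17) (9,208/11)]
2. After x ≤ 20: [(9,5/6) (19,0) (16,17) (9,208/11)]
3. After y ≥ 6: [(9,6) (305/17,6) (16,17) (9,208/11)]
4. After y ≤ 10: [(9,10) (9,6) (305/17,6) (293/17,10)]
5. Canonical ring: [(9,6) (305/17,6) (293/17,10) (9,10)]

Clipped polygon: [(9,6) (305/17,6) (293/17,10) (9,10)]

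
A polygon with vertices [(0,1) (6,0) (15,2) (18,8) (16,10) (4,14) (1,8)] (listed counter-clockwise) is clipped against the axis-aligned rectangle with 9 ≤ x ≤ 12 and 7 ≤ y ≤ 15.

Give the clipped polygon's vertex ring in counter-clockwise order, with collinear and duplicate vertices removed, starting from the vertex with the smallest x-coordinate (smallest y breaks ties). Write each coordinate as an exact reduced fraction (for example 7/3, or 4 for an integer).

1. After x ≥ 9: [(9,2/3) (15,2) (18,8) (16,10) (9,37/3)]
2. After x ≤ 12: [(9,2/3) (12,4/3) (12,34/3) (9,37/3)]
3. After y ≥ 7: [(9,7) (12,7) (12,34/3) (9,37/3)]
4. After y ≤ 15: [(9,7) (12,7) (12,34/3) (9,37/3)]
5. Canonical ring: [(9,7) (12,7) (12,34/3) (9,37/3)]

Clipped polygon: [(9,7) (12,7) (12,34/3) (9,37/3)]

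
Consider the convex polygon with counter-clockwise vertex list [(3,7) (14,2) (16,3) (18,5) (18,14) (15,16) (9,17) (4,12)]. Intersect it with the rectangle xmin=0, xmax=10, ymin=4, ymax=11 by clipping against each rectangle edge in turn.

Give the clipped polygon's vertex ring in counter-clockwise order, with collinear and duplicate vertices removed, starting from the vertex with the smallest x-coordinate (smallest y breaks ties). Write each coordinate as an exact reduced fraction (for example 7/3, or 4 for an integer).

Clipped polygon: [(3,7) (48/5,4) (10,4) (10,11) (19/5,11)]

1. After x ≥ 0: [(3,7) (14,2) (16,3) (18,5) (18,14) (15,16) (9,17) (4,12)]
2. After x ≤ 10: [(3,7) (10,42/11) (10,101/6) (9,17) (4,12)]
3. After y ≥ 4: [(3,7) (48/5,4) (10,4) (10,101/6) (9,17) (4,12)]
4. After y ≤ 11: [(19/5,11) (3,7) (48/5,4) (10,4) (10,11)]
5. Canonical ring: [(3,7) (48/5,4) (10,4) (10,11) (19/5,11)]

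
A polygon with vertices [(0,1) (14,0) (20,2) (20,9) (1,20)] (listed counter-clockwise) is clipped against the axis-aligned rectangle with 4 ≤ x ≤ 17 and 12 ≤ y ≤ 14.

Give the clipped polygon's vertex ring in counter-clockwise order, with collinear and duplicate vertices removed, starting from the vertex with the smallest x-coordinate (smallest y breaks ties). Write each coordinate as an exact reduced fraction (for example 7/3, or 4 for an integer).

1. After x ≥ 4: [(4,5/7) (14,0) (20,2) (20,9) (4,347/19)]
2. After x ≤ 17: [(4,5/7) (14,0) (17,1) (17,204/19) (4,347/19)]
3. After y ≥ 12: [(4,12) (163/11,12) (4,347/19)]
4. After y ≤ 14: [(4,14) (4,12) (163/11,12) (125/11,14)]
5. Canonical ring: [(4,12) (163/11,12) (125/11,14) (4,14)]

Clipped polygon: [(4,12) (163/11,12) (125/11,14) (4,14)]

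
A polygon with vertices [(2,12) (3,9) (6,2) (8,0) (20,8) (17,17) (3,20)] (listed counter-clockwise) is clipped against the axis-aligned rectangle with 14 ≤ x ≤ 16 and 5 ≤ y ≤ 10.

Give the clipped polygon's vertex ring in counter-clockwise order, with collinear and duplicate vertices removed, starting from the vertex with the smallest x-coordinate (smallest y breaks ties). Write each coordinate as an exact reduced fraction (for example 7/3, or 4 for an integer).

Clipped polygon: [(14,5) (31/2,5) (16,16/3) (16,10) (14,10)]

1. After x ≥ 14: [(14,4) (20,8) (17,17) (14,247/14)]
2. After x ≤ 16: [(14,4) (16,16/3) (16,241/14) (14,247/14)]
3. After y ≥ 5: [(14,5) (31/2,5) (16,16/3) (16,241/14) (14,247/14)]
4. After y ≤ 10: [(14,10) (14,5) (31/2,5) (16,16/3) (16,10)]
5. Canonical ring: [(14,5) (31/2,5) (16,16/3) (16,10) (14,10)]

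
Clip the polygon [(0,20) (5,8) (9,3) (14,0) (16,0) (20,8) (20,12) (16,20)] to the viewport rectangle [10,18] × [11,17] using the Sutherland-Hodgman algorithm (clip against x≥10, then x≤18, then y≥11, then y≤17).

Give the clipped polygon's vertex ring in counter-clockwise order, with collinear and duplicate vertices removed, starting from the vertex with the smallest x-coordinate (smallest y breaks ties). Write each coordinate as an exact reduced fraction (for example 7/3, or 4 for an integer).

Clipped polygon: [(10,11) (18,11) (18,16) (35/2,17) (10,17)]

1. After x ≥ 10: [(10,20) (10,12/5) (14,0) (16,0) (20,8) (20,12) (16,20)]
2. After x ≤ 18: [(10,20) (10,12/5) (14,0) (16,0) (18,4) (18,16) (16,20)]
3. After y ≥ 11: [(10,20) (10,11) (18,11) (18,16) (16,20)]
4. After y ≤ 17: [(10,17) (10,11) (18,11) (18,16) (35/2,17)]
5. Canonical ring: [(10,11) (18,11) (18,16) (35/2,17) (10,17)]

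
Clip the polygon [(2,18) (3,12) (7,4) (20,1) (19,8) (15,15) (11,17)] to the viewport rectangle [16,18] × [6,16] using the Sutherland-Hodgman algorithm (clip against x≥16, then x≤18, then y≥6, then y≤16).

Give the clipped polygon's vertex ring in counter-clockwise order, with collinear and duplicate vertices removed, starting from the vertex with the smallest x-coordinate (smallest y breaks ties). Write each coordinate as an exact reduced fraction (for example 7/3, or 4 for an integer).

Clipped polygon: [(16,6) (18,6) (18,39/4) (16,53/4)]

1. After x ≥ 16: [(16,25/13) (20,1) (19,8) (16,53/4)]
2. After x ≤ 18: [(16,25/13) (18,19/13) (18,39/4) (16,53/4)]
3. After y ≥ 6: [(16,6) (18,6) (18,39/4) (16,53/4)]
4. After y ≤ 16: [(16,6) (18,6) (18,39/4) (16,53/4)]
5. Canonical ring: [(16,6) (18,6) (18,39/4) (16,53/4)]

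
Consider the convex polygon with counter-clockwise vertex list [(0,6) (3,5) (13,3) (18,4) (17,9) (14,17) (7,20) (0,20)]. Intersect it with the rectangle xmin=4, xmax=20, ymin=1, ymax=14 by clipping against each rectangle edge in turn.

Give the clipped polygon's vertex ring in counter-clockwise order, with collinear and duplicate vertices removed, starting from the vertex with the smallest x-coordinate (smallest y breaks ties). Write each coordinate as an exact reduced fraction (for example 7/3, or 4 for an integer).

Clipped polygon: [(4,24/5) (13,3) (18,4) (17,9) (121/8,14) (4,14)]

1. After x ≥ 4: [(4,24/5) (13,3) (18,4) (17,9) (14,17) (7,20) (4,20)]
2. After x ≤ 20: [(4,24/5) (13,3) (18,4) (17,9) (14,17) (7,20) (4,20)]
3. After y ≥ 1: [(4,24/5) (13,3) (18,4) (17,9) (14,17) (7,20) (4,20)]
4. After y ≤ 14: [(4,14) (4,24/5) (13,3) (18,4) (17,9) (121/8,14)]
5. Canonical ring: [(4,24/5) (13,3) (18,4) (17,9) (121/8,14) (4,14)]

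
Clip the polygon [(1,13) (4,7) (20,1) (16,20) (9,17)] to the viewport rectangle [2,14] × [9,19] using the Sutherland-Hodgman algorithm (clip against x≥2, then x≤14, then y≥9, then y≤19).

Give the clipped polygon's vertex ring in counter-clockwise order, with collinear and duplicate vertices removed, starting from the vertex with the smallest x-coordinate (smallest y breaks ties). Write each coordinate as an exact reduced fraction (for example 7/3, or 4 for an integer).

Clipped polygon: [(2,11) (3,9) (14,9) (14,19) (41/3,19) (9,17) (2,27/2)]

1. After x ≥ 2: [(2,27/2) (2,11) (4,7) (20,1) (16,20) (9,17)]
2. After x ≤ 14: [(2,27/2) (2,11) (4,7) (14,13/4) (14,134/7) (9,17)]
3. After y ≥ 9: [(2,27/2) (2,11) (3,9) (14,9) (14,134/7) (9,17)]
4. After y ≤ 19: [(2,27/2) (2,11) (3,9) (14,9) (14,19) (41/3,19) (9,17)]
5. Canonical ring: [(2,11) (3,9) (14,9) (14,19) (41/3,19) (9,17) (2,27/2)]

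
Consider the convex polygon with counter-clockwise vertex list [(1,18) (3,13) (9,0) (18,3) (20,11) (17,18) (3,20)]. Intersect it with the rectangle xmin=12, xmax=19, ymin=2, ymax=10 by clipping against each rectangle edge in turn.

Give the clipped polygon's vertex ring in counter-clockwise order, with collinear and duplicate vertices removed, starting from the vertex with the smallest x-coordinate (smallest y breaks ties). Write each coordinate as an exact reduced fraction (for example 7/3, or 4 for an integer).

Clipped polygon: [(12,2) (15,2) (18,3) (19,7) (19,10) (12,10)]

1. After x ≥ 12: [(12,1) (18,3) (20,11) (17,18) (12,131/7)]
2. After x ≤ 19: [(12,1) (18,3) (19,7) (19,40/3) (17,18) (12,131/7)]
3. After y ≥ 2: [(12,2) (15,2) (18,3) (19,7) (19,40/3) (17,18) (12,131/7)]
4. After y ≤ 10: [(12,10) (12,2) (15,2) (18,3) (19,7) (19,10)]
5. Canonical ring: [(12,2) (15,2) (18,3) (19,7) (19,10) (12,10)]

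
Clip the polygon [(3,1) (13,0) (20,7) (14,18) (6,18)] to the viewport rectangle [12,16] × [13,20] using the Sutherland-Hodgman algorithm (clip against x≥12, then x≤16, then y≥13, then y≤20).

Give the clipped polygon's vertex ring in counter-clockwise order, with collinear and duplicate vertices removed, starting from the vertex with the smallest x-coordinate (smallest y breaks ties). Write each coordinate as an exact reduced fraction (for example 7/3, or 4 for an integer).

Clipped polygon: [(12,13) (16,13) (16,43/3) (14,18) (12,18)]

1. After x ≥ 12: [(12,1/10) (13,0) (20,7) (14,18) (12,18)]
2. After x ≤ 16: [(12,1/10) (13,0) (16,3) (16,43/3) (14,18) (12,18)]
3. After y ≥ 13: [(12,13) (16,13) (16,43/3) (14,18) (12,18)]
4. After y ≤ 20: [(12,13) (16,13) (16,43/3) (14,18) (12,18)]
5. Canonical ring: [(12,13) (16,13) (16,43/3) (14,18) (12,18)]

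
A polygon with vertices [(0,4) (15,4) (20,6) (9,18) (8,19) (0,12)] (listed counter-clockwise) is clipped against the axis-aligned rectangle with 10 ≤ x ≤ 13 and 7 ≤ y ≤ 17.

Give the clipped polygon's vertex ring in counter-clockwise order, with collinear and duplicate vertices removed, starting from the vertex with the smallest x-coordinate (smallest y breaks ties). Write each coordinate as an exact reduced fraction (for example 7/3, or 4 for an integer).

1. After x ≥ 10: [(10,4) (15,4) (20,6) (10,186/11)]
2. After x ≤ 13: [(10,4) (13,4) (13,150/11) (10,186/11)]
3. After y ≥ 7: [(10,7) (13,7) (13,150/11) (10,186/11)]
4. After y ≤ 17: [(10,7) (13,7) (13,150/11) (10,186/11)]
5. Canonical ring: [(10,7) (13,7) (13,150/11) (10,186/11)]

Clipped polygon: [(10,7) (13,7) (13,150/11) (10,186/11)]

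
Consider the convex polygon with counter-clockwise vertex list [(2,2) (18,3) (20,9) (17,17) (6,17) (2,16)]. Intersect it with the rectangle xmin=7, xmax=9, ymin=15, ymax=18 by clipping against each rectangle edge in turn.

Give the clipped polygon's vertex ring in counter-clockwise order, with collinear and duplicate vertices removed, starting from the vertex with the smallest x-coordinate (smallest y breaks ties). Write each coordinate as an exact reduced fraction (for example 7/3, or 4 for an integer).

Clipped polygon: [(7,15) (9,15) (9,17) (7,17)]

1. After x ≥ 7: [(7,37/16) (18,3) (20,9) (17,17) (7,17)]
2. After x ≤ 9: [(7,37/16) (9,39/16) (9,17) (7,17)]
3. After y ≥ 15: [(7,15) (9,15) (9,17) (7,17)]
4. After y ≤ 18: [(7,15) (9,15) (9,17) (7,17)]
5. Canonical ring: [(7,15) (9,15) (9,17) (7,17)]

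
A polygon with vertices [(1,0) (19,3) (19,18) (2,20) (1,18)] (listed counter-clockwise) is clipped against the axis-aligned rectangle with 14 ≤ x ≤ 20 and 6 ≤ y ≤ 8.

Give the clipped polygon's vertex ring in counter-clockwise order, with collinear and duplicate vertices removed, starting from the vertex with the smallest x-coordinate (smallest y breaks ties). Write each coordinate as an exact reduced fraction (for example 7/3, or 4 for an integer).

Clipped polygon: [(14,6) (19,6) (19,8) (14,8)]

1. After x ≥ 14: [(14,13/6) (19,3) (19,18) (14,316/17)]
2. After x ≤ 20: [(14,13/6) (19,3) (19,18) (14,316/17)]
3. After y ≥ 6: [(14,6) (19,6) (19,18) (14,316/17)]
4. After y ≤ 8: [(14,8) (14,6) (19,6) (19,8)]
5. Canonical ring: [(14,6) (19,6) (19,8) (14,8)]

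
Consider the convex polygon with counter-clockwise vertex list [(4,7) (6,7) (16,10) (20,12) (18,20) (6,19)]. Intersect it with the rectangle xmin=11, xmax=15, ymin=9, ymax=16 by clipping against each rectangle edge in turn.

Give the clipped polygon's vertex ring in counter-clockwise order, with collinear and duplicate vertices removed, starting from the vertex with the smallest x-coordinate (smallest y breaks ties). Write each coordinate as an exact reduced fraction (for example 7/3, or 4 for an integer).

Clipped polygon: [(11,9) (38/3,9) (15,97/10) (15,16) (11,16)]

1. After x ≥ 11: [(11,17/2) (16,10) (20,12) (18,20) (11,233/12)]
2. After x ≤ 15: [(11,17/2) (15,97/10) (15,79/4) (11,233/12)]
3. After y ≥ 9: [(11,9) (38/3,9) (15,97/10) (15,79/4) (11,233/12)]
4. After y ≤ 16: [(11,16) (11,9) (38/3,9) (15,97/10) (15,16)]
5. Canonical ring: [(11,9) (38/3,9) (15,97/10) (15,16) (11,16)]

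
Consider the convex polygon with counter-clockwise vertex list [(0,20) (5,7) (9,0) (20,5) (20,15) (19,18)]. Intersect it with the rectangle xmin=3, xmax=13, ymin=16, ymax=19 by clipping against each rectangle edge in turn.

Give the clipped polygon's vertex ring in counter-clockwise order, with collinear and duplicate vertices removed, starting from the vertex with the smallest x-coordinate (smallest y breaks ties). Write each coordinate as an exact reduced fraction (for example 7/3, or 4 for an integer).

1. After x ≥ 3: [(3,374/19) (3,61/5) (5,7) (9,0) (20,5) (20,15) (19,18)]
2. After x ≤ 13: [(13,354/19) (3,374/19) (3,61/5) (5,7) (9,0) (13,20/11)]
3. After y ≥ 16: [(13,16) (13,354/19) (3,374/19) (3,16)]
4. After y ≤ 19: [(13,16) (13,354/19) (19/2,19) (3,19) (3,16)]
5. Canonical ring: [(3,16) (13,16) (13,354/19) (19/2,19) (3,19)]

Clipped polygon: [(3,16) (13,16) (13,354/19) (19/2,19) (3,19)]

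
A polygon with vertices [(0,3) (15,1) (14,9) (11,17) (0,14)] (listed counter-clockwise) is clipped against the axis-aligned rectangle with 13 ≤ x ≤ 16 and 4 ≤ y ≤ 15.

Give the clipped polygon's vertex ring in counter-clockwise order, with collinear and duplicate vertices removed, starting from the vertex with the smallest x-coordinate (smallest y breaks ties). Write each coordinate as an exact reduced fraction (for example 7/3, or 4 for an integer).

Clipped polygon: [(13,4) (117/8,4) (14,9) (13,35/3)]

1. After x ≥ 13: [(13,19/15) (15,1) (14,9) (13,35/3)]
2. After x ≤ 16: [(13,19/15) (15,1) (14,9) (13,35/3)]
3. After y ≥ 4: [(13,4) (117/8,4) (14,9) (13,35/3)]
4. After y ≤ 15: [(13,4) (117/8,4) (14,9) (13,35/3)]
5. Canonical ring: [(13,4) (117/8,4) (14,9) (13,35/3)]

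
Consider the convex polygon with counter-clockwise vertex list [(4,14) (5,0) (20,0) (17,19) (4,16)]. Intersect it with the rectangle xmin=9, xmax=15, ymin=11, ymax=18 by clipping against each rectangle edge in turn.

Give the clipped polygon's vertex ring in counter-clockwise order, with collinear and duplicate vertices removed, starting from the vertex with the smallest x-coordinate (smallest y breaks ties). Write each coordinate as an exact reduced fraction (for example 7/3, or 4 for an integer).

1. After x ≥ 9: [(9,0) (20,0) (17,19) (9,223/13)]
2. After x ≤ 15: [(9,0) (15,0) (15,241/13) (9,223/13)]
3. After y ≥ 11: [(9,11) (15,11) (15,241/13) (9,223/13)]
4. After y ≤ 18: [(9,11) (15,11) (15,18) (38/3,18) (9,223/13)]
5. Canonical ring: [(9,11) (15,11) (15,18) (38/3,18) (9,223/13)]

Clipped polygon: [(9,11) (15,11) (15,18) (38/3,18) (9,223/13)]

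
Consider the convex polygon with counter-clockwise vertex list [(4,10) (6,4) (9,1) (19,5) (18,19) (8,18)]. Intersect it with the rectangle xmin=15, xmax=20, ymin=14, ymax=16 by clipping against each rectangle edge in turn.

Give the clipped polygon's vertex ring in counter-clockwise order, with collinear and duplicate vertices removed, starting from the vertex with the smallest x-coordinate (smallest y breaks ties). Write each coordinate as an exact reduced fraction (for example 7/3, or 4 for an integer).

1. After x ≥ 15: [(15,17/5) (19,5) (18,19) (15,187/10)]
2. After x ≤ 20: [(15,17/5) (19,5) (18,19) (15,187/10)]
3. After y ≥ 14: [(15,14) (257/14,14) (18,19) (15,187/10)]
4. After y ≤ 16: [(15,16) (15,14) (257/14,14) (255/14,16)]
5. Canonical ring: [(15,14) (257/14,14) (255/14,16) (15,16)]

Clipped polygon: [(15,14) (257/14,14) (255/14,16) (15,16)]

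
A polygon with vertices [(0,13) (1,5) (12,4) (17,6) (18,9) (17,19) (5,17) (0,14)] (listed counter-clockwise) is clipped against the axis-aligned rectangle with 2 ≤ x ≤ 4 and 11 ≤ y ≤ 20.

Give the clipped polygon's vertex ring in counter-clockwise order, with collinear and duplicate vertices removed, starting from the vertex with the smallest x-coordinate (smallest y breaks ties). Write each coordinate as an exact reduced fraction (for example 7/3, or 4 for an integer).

Clipped polygon: [(2,11) (4,11) (4,82/5) (2,76/5)]

1. After x ≥ 2: [(2,54/11) (12,4) (17,6) (18,9) (17,19) (5,17) (2,76/5)]
2. After x ≤ 4: [(2,54/11) (4,52/11) (4,82/5) (2,76/5)]
3. After y ≥ 11: [(2,11) (4,11) (4,82/5) (2,76/5)]
4. After y ≤ 20: [(2,11) (4,11) (4,82/5) (2,76/5)]
5. Canonical ring: [(2,11) (4,11) (4,82/5) (2,76/5)]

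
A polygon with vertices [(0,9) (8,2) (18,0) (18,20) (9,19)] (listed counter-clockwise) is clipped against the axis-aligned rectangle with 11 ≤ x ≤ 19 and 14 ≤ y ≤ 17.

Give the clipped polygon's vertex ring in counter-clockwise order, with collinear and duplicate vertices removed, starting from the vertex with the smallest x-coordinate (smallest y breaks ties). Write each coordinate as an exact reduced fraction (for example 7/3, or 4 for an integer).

1. After x ≥ 11: [(11,7/5) (18,0) (18,20) (11,173/9)]
2. After x ≤ 19: [(11,7/5) (18,0) (18,20) (11,173/9)]
3. After y ≥ 14: [(11,14) (18,14) (18,20) (11,173/9)]
4. After y ≤ 17: [(11,17) (11,14) (18,14) (18,17)]
5. Canonical ring: [(11,14) (18,14) (18,17) (11,17)]

Clipped polygon: [(11,14) (18,14) (18,17) (11,17)]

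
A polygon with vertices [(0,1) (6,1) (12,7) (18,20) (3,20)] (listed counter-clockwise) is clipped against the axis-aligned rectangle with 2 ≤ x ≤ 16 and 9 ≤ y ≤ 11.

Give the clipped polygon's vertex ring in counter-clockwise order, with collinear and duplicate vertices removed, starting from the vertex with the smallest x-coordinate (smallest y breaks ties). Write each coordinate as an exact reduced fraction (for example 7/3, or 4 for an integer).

Clipped polygon: [(2,9) (168/13,9) (180/13,11) (2,11)]

1. After x ≥ 2: [(2,41/3) (2,1) (6,1) (12,7) (18,20) (3,20)]
2. After x ≤ 16: [(2,41/3) (2,1) (6,1) (12,7) (16,47/3) (16,20) (3,20)]
3. After y ≥ 9: [(2,41/3) (2,9) (168/13,9) (16,47/3) (16,20) (3,20)]
4. After y ≤ 11: [(2,11) (2,9) (168/13,9) (180/13,11)]
5. Canonical ring: [(2,9) (168/13,9) (180/13,11) (2,11)]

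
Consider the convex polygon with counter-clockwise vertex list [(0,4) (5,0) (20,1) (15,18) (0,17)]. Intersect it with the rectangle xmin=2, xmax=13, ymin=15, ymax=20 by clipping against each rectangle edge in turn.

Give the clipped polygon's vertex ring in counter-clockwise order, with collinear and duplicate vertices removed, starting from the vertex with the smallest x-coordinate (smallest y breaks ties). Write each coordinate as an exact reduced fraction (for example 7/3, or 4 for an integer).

1. After x ≥ 2: [(2,12/5) (5,0) (20,1) (15,18) (2,257/15)]
2. After x ≤ 13: [(2,12/5) (5,0) (13,8/15) (13,268/15) (2,257/15)]
3. After y ≥ 15: [(2,15) (13,15) (13,268/15) (2,257/15)]
4. After y ≤ 20: [(2,15) (13,15) (13,268/15) (2,257/15)]
5. Canonical ring: [(2,15) (13,15) (13,268/15) (2,257/15)]

Clipped polygon: [(2,15) (13,15) (13,268/15) (2,257/15)]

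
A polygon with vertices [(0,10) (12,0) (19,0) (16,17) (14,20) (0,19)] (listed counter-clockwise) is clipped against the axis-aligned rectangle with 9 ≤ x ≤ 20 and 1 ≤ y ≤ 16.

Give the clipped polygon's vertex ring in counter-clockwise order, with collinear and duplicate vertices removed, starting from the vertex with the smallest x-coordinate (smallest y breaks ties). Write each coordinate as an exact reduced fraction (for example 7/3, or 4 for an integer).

1. After x ≥ 9: [(9,5/2) (12,0) (19,0) (16,17) (14,20) (9,275/14)]
2. After x ≤ 20: [(9,5/2) (12,0) (19,0) (16,17) (14,20) (9,275/14)]
3. After y ≥ 1: [(9,5/2) (54/5,1) (320/17,1) (16,17) (14,20) (9,275/14)]
4. After y ≤ 16: [(9,16) (9,5/2) (54/5,1) (320/17,1) (275/17,16)]
5. Canonical ring: [(9,5/2) (54/5,1) (320/17,1) (275/17,16) (9,16)]

Clipped polygon: [(9,5/2) (54/5,1) (320/17,1) (275/17,16) (9,16)]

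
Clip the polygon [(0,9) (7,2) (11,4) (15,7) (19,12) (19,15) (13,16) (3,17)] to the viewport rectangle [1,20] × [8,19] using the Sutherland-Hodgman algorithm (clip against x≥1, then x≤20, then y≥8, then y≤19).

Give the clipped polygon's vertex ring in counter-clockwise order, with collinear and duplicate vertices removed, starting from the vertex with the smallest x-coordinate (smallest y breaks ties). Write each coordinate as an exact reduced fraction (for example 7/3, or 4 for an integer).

1. After x ≥ 1: [(1,35/3) (1,8) (7,2) (11,4) (15,7) (19,12) (19,15) (13,16) (3,17)]
2. After x ≤ 20: [(1,35/3) (1,8) (7,2) (11,4) (15,7) (19,12) (19,15) (13,16) (3,17)]
3. After y ≥ 8: [(1,35/3) (1,8) (1,8) (79/5,8) (19,12) (19,15) (13,16) (3,17)]
4. After y ≤ 19: [(1,35/3) (1,8) (1,8) (79/5,8) (19,12) (19,15) (13,16) (3,17)]
5. Canonical ring: [(1,8) (79/5,8) (19,12) (19,15) (13,16) (3,17) (1,35/3)]

Clipped polygon: [(1,8) (79/5,8) (19,12) (19,15) (13,16) (3,17) (1,35/3)]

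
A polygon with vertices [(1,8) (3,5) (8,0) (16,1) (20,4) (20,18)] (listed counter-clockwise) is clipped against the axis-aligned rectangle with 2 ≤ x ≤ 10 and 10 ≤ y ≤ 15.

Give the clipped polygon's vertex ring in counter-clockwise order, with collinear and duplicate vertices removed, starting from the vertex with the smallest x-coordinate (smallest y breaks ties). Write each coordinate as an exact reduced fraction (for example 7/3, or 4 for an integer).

Clipped polygon: [(24/5,10) (10,10) (10,242/19)]

1. After x ≥ 2: [(2,162/19) (2,13/2) (3,5) (8,0) (16,1) (20,4) (20,18)]
2. After x ≤ 10: [(10,242/19) (2,162/19) (2,13/2) (3,5) (8,0) (10,1/4)]
3. After y ≥ 10: [(10,10) (10,242/19) (24/5,10)]
4. After y ≤ 15: [(10,10) (10,242/19) (24/5,10)]
5. Canonical ring: [(24/5,10) (10,10) (10,242/19)]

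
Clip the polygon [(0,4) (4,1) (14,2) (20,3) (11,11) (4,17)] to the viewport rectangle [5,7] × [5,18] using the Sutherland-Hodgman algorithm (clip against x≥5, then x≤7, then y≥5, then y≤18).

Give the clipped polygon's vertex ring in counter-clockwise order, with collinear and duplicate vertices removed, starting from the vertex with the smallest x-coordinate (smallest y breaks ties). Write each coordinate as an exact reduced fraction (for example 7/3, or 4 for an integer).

1. After x ≥ 5: [(5,11/10) (14,2) (20,3) (11,11) (5,113/7)]
2. After x ≤ 7: [(5,11/10) (7,13/10) (7,101/7) (5,113/7)]
3. After y ≥ 5: [(5,5) (7,5) (7,101/7) (5,113/7)]
4. After y ≤ 18: [(5,5) (7,5) (7,101/7) (5,113/7)]
5. Canonical ring: [(5,5) (7,5) (7,101/7) (5,113/7)]

Clipped polygon: [(5,5) (7,5) (7,101/7) (5,113/7)]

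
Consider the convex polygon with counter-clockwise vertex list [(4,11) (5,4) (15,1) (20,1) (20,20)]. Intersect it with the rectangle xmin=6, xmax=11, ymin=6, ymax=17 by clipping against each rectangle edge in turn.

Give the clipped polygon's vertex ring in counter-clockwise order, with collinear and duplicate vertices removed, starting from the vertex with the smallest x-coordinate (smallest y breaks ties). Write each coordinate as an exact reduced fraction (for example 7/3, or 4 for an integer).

Clipped polygon: [(6,6) (11,6) (11,239/16) (6,97/8)]

1. After x ≥ 6: [(6,97/8) (6,37/10) (15,1) (20,1) (20,20)]
2. After x ≤ 11: [(11,239/16) (6,97/8) (6,37/10) (11,11/5)]
3. After y ≥ 6: [(11,6) (11,239/16) (6,97/8) (6,6)]
4. After y ≤ 17: [(11,6) (11,239/16) (6,97/8) (6,6)]
5. Canonical ring: [(6,6) (11,6) (11,239/16) (6,97/8)]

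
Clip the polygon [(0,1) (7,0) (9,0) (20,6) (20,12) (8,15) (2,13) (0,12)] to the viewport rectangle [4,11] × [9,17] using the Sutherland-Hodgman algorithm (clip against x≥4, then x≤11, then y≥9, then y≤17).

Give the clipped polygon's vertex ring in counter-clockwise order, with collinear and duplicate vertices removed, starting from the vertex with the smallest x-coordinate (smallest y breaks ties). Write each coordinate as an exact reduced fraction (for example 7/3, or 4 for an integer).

1. After x ≥ 4: [(4,3/7) (7,0) (9,0) (20,6) (20,12) (8,15) (4,41/3)]
2. After x ≤ 11: [(4,3/7) (7,0) (9,0) (11,12/11) (11,57/4) (8,15) (4,41/3)]
3. After y ≥ 9: [(4,9) (11,9) (11,57/4) (8,15) (4,41/3)]
4. After y ≤ 17: [(4,9) (11,9) (11,57/4) (8,15) (4,41/3)]
5. Canonical ring: [(4,9) (11,9) (11,57/4) (8,15) (4,41/3)]

Clipped polygon: [(4,9) (11,9) (11,57/4) (8,15) (4,41/3)]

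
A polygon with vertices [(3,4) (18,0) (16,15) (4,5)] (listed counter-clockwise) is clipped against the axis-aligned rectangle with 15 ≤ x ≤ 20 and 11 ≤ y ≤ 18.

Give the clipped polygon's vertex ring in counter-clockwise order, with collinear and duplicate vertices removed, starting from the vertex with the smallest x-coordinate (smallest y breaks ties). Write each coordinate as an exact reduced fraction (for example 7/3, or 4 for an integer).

Clipped polygon: [(15,11) (248/15,11) (16,15) (15,85/6)]

1. After x ≥ 15: [(15,4/5) (18,0) (16,15) (15,85/6)]
2. After x ≤ 20: [(15,4/5) (18,0) (16,15) (15,85/6)]
3. After y ≥ 11: [(15,11) (248/15,11) (16,15) (15,85/6)]
4. After y ≤ 18: [(15,11) (248/15,11) (16,15) (15,85/6)]
5. Canonical ring: [(15,11) (248/15,11) (16,15) (15,85/6)]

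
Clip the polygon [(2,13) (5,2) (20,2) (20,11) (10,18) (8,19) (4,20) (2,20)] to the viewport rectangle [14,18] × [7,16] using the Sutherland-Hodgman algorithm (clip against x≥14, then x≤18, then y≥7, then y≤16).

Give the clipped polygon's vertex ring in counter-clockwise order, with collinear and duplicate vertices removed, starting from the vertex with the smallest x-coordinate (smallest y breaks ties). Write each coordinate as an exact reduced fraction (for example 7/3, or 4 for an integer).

Clipped polygon: [(14,7) (18,7) (18,62/5) (14,76/5)]

1. After x ≥ 14: [(14,2) (20,2) (20,11) (14,76/5)]
2. After x ≤ 18: [(14,2) (18,2) (18,62/5) (14,76/5)]
3. After y ≥ 7: [(14,7) (18,7) (18,62/5) (14,76/5)]
4. After y ≤ 16: [(14,7) (18,7) (18,62/5) (14,76/5)]
5. Canonical ring: [(14,7) (18,7) (18,62/5) (14,76/5)]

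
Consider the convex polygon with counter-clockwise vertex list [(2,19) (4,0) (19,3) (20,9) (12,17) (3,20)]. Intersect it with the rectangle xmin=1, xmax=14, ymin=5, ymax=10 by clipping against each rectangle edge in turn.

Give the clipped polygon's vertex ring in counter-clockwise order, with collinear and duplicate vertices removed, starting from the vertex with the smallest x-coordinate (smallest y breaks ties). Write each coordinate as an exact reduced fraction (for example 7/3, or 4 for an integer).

Clipped polygon: [(56/19,10) (66/19,5) (14,5) (14,10)]

1. After x ≥ 1: [(2,19) (4,0) (19,3) (20,9) (12,17) (3,20)]
2. After x ≤ 14: [(2,19) (4,0) (14,2) (14,15) (12,17) (3,20)]
3. After y ≥ 5: [(2,19) (66/19,5) (14,5) (14,15) (12,17) (3,20)]
4. After y ≤ 10: [(56/19,10) (66/19,5) (14,5) (14,10)]
5. Canonical ring: [(56/19,10) (66/19,5) (14,5) (14,10)]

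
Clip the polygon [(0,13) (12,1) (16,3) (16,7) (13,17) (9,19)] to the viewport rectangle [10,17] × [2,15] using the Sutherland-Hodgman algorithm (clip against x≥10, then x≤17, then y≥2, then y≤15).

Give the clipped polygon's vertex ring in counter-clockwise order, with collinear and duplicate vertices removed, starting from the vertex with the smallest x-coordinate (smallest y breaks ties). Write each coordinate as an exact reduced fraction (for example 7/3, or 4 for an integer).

1. After x ≥ 10: [(10,3) (12,1) (16,3) (16,7) (13,17) (10,37/2)]
2. After x ≤ 17: [(10,3) (12,1) (16,3) (16,7) (13,17) (10,37/2)]
3. After y ≥ 2: [(10,3) (11,2) (14,2) (16,3) (16,7) (13,17) (10,37/2)]
4. After y ≤ 15: [(10,15) (10,3) (11,2) (14,2) (16,3) (16,7) (68/5,15)]
5. Canonical ring: [(10,3) (11,2) (14,2) (16,3) (16,7) (68/5,15) (10,15)]

Clipped polygon: [(10,3) (11,2) (14,2) (16,3) (16,7) (68/5,15) (10,15)]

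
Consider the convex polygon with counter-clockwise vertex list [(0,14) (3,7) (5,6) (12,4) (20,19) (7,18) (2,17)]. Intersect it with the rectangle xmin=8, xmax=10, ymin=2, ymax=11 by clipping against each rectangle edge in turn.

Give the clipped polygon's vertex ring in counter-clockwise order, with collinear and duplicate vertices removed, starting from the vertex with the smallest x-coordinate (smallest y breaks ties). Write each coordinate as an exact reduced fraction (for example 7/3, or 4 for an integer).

Clipped polygon: [(8,36/7) (10,32/7) (10,11) (8,11)]

1. After x ≥ 8: [(8,36/7) (12,4) (20,19) (8,235/13)]
2. After x ≤ 10: [(8,36/7) (10,32/7) (10,237/13) (8,235/13)]
3. After y ≥ 2: [(8,36/7) (10,32/7) (10,237/13) (8,235/13)]
4. After y ≤ 11: [(8,11) (8,36/7) (10,32/7) (10,11)]
5. Canonical ring: [(8,36/7) (10,32/7) (10,11) (8,11)]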